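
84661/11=7696+5/11 = 7696.45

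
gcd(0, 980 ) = 980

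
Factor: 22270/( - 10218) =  - 85/39 = - 3^(-1 )*5^1*13^( - 1 )*17^1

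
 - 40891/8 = - 5112 + 5/8 = - 5111.38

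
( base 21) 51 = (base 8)152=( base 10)106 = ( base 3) 10221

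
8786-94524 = - 85738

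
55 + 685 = 740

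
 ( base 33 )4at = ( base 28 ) 60b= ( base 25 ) 7df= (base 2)1001001101011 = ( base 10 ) 4715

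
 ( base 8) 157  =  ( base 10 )111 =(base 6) 303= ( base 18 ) 63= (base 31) 3I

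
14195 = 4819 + 9376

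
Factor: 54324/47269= 2^2*3^3 * 503^1 * 47269^( - 1) 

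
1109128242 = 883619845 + 225508397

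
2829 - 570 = 2259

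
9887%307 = 63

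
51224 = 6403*8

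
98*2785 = 272930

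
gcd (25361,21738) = 3623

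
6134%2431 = 1272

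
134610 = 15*8974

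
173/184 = 173/184 = 0.94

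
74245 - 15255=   58990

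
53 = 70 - 17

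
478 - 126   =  352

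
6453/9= 717 = 717.00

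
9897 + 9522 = 19419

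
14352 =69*208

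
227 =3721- 3494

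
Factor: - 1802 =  - 2^1*17^1 * 53^1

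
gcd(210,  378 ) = 42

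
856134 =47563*18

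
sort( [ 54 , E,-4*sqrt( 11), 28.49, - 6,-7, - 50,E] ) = [ - 50, - 4*sqrt( 11),  -  7, - 6,  E, E, 28.49,  54 ] 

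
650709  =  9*72301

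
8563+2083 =10646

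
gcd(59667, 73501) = 1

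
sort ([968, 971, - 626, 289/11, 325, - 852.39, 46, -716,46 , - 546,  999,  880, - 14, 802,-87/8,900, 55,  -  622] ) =[ - 852.39, - 716, - 626,  -  622,  -  546, - 14,- 87/8, 289/11, 46, 46,  55,325, 802,880, 900 , 968,971,999] 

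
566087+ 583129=1149216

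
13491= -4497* ( - 3)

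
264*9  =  2376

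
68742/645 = 22914/215 = 106.58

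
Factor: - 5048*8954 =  - 45199792 = - 2^4*11^2*37^1*631^1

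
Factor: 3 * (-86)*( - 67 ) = 17286 = 2^1 * 3^1*43^1*67^1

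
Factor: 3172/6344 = 2^( - 1) = 1/2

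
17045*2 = 34090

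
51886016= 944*54964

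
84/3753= 28/1251= 0.02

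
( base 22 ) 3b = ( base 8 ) 115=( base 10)77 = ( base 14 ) 57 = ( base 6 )205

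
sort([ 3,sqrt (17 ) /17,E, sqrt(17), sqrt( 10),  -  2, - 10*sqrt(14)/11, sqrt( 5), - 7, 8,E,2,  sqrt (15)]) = [-7, - 10*sqrt ( 14 )/11, - 2,  sqrt( 17 ) /17, 2,sqrt( 5),E,E,3,sqrt (10),sqrt( 15 ),sqrt( 17 ), 8 ]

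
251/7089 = 251/7089 = 0.04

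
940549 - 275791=664758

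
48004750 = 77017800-29013050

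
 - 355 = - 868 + 513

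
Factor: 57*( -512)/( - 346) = 14592/173 = 2^8 *3^1*19^1 *173^( - 1)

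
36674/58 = 18337/29 = 632.31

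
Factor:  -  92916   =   - 2^2*3^2*29^1*89^1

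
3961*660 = 2614260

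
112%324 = 112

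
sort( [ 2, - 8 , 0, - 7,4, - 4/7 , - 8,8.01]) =[-8, - 8, - 7 , - 4/7,0 , 2,4, 8.01]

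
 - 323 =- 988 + 665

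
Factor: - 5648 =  - 2^4*353^1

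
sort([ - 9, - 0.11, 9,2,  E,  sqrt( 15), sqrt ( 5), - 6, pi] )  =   [ - 9, - 6, - 0.11, 2, sqrt( 5 ),E,pi, sqrt( 15), 9]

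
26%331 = 26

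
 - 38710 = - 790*49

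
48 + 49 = 97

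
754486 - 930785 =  - 176299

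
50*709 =35450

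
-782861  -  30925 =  - 813786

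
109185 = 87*1255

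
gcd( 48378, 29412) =6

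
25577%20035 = 5542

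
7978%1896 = 394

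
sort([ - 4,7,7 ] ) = [ - 4,7  ,  7]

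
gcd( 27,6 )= 3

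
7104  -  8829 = -1725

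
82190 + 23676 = 105866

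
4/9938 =2/4969 = 0.00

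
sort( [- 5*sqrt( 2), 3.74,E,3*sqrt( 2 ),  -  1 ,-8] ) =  [  -  8, - 5 * sqrt( 2), - 1, E,3.74, 3*sqrt( 2)]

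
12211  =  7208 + 5003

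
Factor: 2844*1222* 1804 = 6269563872 = 2^5*3^2 * 11^1*13^1*41^1 * 47^1*79^1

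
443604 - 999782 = -556178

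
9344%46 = 6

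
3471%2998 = 473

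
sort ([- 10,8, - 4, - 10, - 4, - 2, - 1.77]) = [ - 10, - 10, - 4, - 4 , - 2, - 1.77,8]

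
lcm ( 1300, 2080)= 10400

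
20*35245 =704900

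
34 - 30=4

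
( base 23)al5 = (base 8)13222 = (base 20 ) e8i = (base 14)216a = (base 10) 5778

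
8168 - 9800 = -1632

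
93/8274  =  31/2758 = 0.01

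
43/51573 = 43/51573 = 0.00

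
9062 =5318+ 3744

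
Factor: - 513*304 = -155952 = -2^4*3^3*19^2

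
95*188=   17860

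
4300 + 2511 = 6811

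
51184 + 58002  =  109186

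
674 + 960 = 1634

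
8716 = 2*4358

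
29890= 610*49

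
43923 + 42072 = 85995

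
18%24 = 18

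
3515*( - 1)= - 3515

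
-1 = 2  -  3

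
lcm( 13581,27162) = 27162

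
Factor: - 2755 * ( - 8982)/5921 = 2^1*3^2*5^1*19^1*29^1 * 31^( - 1)*191^ (-1)*499^1 =24745410/5921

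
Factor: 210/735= 2/7 = 2^1*7^ ( - 1) 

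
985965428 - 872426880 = 113538548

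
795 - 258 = 537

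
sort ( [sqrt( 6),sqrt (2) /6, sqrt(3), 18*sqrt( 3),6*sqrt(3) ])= [sqrt( 2)/6,sqrt( 3 ), sqrt( 6 ),6*sqrt( 3), 18*sqrt(3) ]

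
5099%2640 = 2459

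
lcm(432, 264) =4752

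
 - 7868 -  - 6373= - 1495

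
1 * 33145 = 33145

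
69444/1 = 69444 = 69444.00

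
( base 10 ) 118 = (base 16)76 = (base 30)3S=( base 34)3g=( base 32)3m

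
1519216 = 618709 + 900507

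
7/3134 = 7/3134 = 0.00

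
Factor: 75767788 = 2^2*139^1*136273^1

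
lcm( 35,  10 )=70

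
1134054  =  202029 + 932025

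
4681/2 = 4681/2 = 2340.50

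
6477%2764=949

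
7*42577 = 298039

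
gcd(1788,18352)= 4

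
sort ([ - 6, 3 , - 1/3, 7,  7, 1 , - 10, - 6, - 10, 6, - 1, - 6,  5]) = [-10,  -  10,-6,  -  6  ,- 6, - 1, - 1/3,1, 3, 5,6, 7, 7] 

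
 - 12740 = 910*( - 14) 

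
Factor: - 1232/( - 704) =2^( - 2 ) * 7^1 = 7/4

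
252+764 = 1016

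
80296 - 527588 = - 447292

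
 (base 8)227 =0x97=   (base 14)AB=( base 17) 8F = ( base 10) 151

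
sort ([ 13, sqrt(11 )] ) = [sqrt( 11),  13]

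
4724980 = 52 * 90865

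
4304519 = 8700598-4396079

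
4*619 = 2476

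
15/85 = 3/17  =  0.18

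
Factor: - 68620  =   - 2^2*5^1*47^1*73^1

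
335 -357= -22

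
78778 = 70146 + 8632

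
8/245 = 8/245 = 0.03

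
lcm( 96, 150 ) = 2400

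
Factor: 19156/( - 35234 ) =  - 2^1* 79^( - 1)*223^( - 1 ) *4789^1  =  - 9578/17617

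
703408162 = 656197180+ 47210982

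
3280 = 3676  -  396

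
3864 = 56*69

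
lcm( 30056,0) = 0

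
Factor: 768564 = 2^2*3^2*37^1 * 577^1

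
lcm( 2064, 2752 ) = 8256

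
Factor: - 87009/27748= - 2^( - 2)*3^1*7^( -1) * 13^1*23^1*97^1*991^(-1 )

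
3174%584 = 254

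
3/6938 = 3/6938 = 0.00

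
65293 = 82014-16721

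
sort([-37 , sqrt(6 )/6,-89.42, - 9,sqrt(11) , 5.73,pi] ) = [ - 89.42, - 37, - 9,sqrt( 6)/6 , pi, sqrt(11 ), 5.73] 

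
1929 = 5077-3148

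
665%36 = 17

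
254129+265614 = 519743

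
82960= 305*272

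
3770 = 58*65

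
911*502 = 457322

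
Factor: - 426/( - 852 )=1/2 =2^( - 1)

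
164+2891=3055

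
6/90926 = 3/45463 = 0.00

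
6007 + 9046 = 15053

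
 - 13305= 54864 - 68169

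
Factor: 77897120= 2^5*5^1*7^1*157^1 *443^1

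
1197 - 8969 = -7772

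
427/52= 8 + 11/52 = 8.21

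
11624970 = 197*59010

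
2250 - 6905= - 4655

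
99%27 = 18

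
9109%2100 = 709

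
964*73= 70372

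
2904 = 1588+1316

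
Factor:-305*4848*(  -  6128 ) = 2^8*3^1*5^1 * 61^1*101^1*383^1= 9061105920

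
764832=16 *47802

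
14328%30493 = 14328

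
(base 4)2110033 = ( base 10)9487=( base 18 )1b51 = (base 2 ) 10010100001111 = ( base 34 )871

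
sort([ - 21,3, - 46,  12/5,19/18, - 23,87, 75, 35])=[ - 46, - 23, - 21, 19/18,12/5 , 3, 35  ,  75,87 ] 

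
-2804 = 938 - 3742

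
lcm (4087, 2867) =192089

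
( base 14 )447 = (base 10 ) 847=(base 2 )1101001111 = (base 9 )1141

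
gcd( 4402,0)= 4402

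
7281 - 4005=3276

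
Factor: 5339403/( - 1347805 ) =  - 3^2*5^( - 1)*383^1*1549^1*269561^ (-1)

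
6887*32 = 220384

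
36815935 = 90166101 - 53350166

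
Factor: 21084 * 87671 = 2^2*3^1 *7^1*251^1*87671^1 =1848455364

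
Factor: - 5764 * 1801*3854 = - 40008235256 = - 2^3 * 11^1*41^1* 47^1 *131^1 * 1801^1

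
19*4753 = 90307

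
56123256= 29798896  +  26324360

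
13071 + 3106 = 16177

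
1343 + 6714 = 8057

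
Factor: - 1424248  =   - 2^3*7^1 * 29^1*877^1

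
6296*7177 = 45186392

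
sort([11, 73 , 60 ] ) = [ 11, 60,73]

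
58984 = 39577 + 19407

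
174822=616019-441197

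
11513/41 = 280+33/41 =280.80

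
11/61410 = 11/61410 = 0.00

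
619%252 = 115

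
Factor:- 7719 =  - 3^1*31^1*83^1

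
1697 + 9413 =11110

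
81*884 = 71604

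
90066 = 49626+40440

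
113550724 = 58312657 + 55238067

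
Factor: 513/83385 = 57/9265 = 3^1*5^ (-1)*17^( - 1)*19^1*109^(  -  1)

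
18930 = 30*631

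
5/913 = 5/913 = 0.01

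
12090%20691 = 12090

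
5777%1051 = 522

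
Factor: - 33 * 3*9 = - 891=- 3^4 * 11^1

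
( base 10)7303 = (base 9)11014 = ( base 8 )16207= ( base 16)1c87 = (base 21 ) GBG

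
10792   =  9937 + 855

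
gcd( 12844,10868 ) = 988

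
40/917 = 40/917 = 0.04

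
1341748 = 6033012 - 4691264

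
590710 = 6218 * 95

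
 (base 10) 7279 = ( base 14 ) 291d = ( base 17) 1833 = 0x1C6F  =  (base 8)16157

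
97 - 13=84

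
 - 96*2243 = -215328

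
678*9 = 6102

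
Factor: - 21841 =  - 21841^1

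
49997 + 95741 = 145738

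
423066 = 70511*6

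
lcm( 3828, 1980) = 57420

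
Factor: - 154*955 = -2^1*5^1*7^1*11^1*191^1 = - 147070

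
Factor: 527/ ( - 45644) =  - 2^ (- 2) *17^1*31^1*11411^(- 1 )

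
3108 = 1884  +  1224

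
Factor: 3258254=2^1*17^1 * 61^1 *1571^1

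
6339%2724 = 891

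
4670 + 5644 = 10314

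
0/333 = 0 = 0.00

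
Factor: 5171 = 5171^1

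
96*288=27648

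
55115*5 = 275575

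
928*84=77952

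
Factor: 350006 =2^1*175003^1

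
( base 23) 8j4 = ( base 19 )chi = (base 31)4QN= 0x1241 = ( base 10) 4673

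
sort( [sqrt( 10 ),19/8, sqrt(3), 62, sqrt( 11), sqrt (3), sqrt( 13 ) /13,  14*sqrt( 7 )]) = [ sqrt( 13) /13,sqrt ( 3 ), sqrt( 3 ), 19/8, sqrt(10), sqrt( 11), 14 * sqrt( 7 ), 62] 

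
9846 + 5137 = 14983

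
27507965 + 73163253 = 100671218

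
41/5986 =1/146 =0.01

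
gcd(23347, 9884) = 1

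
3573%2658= 915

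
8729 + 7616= 16345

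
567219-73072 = 494147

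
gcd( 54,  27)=27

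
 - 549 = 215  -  764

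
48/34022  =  24/17011=0.00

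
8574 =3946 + 4628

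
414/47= 8+38/47 =8.81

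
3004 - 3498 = - 494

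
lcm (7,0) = 0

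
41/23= 1 + 18/23 =1.78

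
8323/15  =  554 + 13/15 = 554.87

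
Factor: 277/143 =11^( - 1)*13^( - 1 )*277^1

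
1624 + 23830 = 25454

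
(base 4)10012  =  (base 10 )262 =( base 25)AC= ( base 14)14a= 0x106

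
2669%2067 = 602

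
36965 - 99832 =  - 62867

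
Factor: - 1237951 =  - 11^2*13^1 * 787^1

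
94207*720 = 67829040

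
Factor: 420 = 2^2 * 3^1 * 5^1 * 7^1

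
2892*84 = 242928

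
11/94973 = 11/94973=0.00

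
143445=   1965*73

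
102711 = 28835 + 73876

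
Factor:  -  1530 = -2^1*3^2*5^1*17^1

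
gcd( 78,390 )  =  78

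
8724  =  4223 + 4501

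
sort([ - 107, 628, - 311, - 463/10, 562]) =[ - 311, - 107,-463/10,562,628] 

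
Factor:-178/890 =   -  1/5  =  - 5^( - 1 ) 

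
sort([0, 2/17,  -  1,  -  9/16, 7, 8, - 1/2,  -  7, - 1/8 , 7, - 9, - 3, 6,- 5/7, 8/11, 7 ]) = [  -  9, - 7,- 3, - 1, - 5/7,  -  9/16, - 1/2,-1/8,0,  2/17, 8/11, 6, 7,7, 7, 8]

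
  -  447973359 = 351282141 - 799255500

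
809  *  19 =15371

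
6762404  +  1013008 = 7775412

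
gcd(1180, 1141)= 1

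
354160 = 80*4427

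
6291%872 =187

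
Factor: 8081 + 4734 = 12815 =5^1*11^1*233^1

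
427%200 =27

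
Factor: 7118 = 2^1*3559^1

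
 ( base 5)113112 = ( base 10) 4157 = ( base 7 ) 15056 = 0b1000000111101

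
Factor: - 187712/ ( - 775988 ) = 112/463 =2^4*7^1 * 463^ ( - 1)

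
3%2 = 1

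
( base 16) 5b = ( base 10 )91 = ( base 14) 67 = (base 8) 133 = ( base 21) 47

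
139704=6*23284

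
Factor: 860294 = 2^1*430147^1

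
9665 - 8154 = 1511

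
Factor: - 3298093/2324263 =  - 29^( - 1) * 1091^1 * 3023^1*80147^(  -  1) 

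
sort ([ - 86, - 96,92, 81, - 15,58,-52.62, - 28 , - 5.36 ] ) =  [-96, - 86, -52.62, - 28 , - 15, - 5.36 , 58,  81,92]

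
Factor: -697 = -17^1*41^1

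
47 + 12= 59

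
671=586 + 85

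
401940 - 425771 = - 23831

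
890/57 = 15 + 35/57 = 15.61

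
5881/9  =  653 + 4/9=653.44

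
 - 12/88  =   - 3/22= - 0.14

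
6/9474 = 1/1579=0.00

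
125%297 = 125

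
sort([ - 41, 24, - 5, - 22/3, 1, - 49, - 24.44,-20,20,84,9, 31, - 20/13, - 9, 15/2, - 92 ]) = [-92, - 49, - 41, - 24.44, - 20, - 9 , - 22/3, - 5, - 20/13,1, 15/2, 9,  20, 24, 31, 84 ] 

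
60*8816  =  528960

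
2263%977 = 309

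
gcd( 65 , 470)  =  5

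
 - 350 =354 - 704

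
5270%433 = 74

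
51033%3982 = 3249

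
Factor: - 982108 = -2^2 * 245527^1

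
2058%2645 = 2058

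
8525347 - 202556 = 8322791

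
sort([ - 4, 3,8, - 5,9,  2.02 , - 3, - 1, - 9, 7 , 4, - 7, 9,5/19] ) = [ - 9, - 7, - 5, - 4, - 3, - 1, 5/19, 2.02,3, 4 , 7, 8, 9,9] 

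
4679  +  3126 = 7805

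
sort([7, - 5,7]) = [- 5,7,7]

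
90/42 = 2  +  1/7=2.14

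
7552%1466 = 222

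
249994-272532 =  - 22538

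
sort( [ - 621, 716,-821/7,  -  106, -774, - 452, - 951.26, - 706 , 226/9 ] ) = [ - 951.26, - 774,  -  706, - 621, - 452, - 821/7, - 106 , 226/9, 716 ] 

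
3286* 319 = 1048234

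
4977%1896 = 1185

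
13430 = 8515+4915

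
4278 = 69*62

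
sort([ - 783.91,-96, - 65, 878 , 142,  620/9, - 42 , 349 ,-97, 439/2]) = [-783.91,-97, - 96,-65, - 42,  620/9, 142,439/2,349,878 ]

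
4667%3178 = 1489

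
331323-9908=321415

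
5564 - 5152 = 412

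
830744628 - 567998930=262745698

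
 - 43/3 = -15+ 2/3 = - 14.33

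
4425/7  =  4425/7 = 632.14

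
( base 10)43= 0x2B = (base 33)1A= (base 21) 21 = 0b101011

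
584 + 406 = 990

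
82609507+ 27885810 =110495317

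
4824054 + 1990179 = 6814233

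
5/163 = 5/163=0.03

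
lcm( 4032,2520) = 20160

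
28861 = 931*31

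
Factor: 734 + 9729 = 10463 = 10463^1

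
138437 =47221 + 91216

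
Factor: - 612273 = - 3^1 * 409^1 *499^1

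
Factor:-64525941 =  - 3^2*73^1*98213^1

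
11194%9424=1770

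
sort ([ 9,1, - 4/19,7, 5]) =[ - 4/19,1, 5, 7 , 9 ]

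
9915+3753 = 13668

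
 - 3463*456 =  - 1579128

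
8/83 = 8/83 = 0.10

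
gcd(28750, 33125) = 625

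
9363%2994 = 381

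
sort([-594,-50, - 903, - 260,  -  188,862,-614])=[ - 903,-614, - 594, - 260,-188, -50, 862 ] 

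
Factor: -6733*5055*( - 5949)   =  3^3*5^1*337^1*661^1*6733^1  =  202476088935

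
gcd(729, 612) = 9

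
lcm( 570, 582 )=55290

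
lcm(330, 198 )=990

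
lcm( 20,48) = 240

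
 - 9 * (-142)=1278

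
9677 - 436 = 9241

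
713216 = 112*6368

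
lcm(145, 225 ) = 6525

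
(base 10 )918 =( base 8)1626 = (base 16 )396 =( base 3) 1021000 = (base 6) 4130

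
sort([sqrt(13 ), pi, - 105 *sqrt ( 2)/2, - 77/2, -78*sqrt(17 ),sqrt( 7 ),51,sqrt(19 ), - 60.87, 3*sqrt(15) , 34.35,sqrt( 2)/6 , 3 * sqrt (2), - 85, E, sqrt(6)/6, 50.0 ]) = [ -78* sqrt(17 ), - 85 ,-105*sqrt(2)/2 , - 60.87, - 77/2,sqrt(2) /6, sqrt( 6) /6, sqrt(7), E,pi, sqrt( 13 ), 3 * sqrt(2), sqrt(19 ),3*sqrt(15 ), 34.35, 50.0, 51] 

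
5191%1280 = 71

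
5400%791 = 654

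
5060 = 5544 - 484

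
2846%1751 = 1095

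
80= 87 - 7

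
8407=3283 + 5124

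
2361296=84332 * 28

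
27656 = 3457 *8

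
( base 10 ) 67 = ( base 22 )31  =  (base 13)52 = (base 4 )1003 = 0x43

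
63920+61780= 125700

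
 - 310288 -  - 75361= - 234927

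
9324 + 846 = 10170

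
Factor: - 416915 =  - 5^1*83383^1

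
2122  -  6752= - 4630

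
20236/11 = 20236/11 = 1839.64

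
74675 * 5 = 373375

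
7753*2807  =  21762671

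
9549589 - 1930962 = 7618627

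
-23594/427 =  - 23594/427  =  - 55.26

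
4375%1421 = 112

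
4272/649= 4272/649 = 6.58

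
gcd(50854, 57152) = 94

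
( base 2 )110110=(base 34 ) 1k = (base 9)60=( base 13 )42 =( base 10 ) 54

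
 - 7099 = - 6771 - 328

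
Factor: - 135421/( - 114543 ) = 3^( - 2) * 89^( - 1) * 947^1  =  947/801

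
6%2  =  0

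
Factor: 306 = 2^1*3^2*17^1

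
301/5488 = 43/784 = 0.05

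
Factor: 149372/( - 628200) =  - 107/450  =  - 2^( -1)*3^( - 2 )*5^( - 2)*107^1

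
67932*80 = 5434560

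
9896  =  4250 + 5646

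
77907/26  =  2996  +  11/26 = 2996.42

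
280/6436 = 70/1609 =0.04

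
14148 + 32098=46246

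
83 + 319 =402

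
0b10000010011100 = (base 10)8348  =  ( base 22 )h5a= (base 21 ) ijb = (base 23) fhm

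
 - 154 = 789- 943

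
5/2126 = 5/2126 = 0.00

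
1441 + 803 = 2244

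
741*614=454974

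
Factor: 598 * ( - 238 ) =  - 2^2*7^1*13^1*17^1*23^1 = - 142324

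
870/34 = 435/17   =  25.59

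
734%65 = 19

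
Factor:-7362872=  - 2^3*11^1 * 31^1*2699^1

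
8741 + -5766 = 2975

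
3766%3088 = 678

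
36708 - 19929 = 16779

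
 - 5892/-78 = 982/13 = 75.54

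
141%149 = 141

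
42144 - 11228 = 30916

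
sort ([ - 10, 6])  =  [ - 10, 6] 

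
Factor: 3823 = 3823^1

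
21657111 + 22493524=44150635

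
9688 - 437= 9251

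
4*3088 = 12352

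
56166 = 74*759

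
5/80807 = 5/80807 = 0.00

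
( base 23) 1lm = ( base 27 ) 1b8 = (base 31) 12B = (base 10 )1034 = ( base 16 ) 40a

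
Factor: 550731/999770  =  2^ (- 1 )*3^1 * 5^(-1)*17^( - 1)*5881^(  -  1)*183577^1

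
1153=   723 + 430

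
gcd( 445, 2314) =89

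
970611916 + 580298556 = 1550910472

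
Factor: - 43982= - 2^1*21991^1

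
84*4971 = 417564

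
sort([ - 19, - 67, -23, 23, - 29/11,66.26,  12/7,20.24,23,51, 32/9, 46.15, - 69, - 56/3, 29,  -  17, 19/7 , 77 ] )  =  [ - 69  , - 67, - 23 ,-19,  -  56/3, - 17, - 29/11, 12/7,19/7, 32/9, 20.24,23, 23, 29, 46.15,51 , 66.26,77] 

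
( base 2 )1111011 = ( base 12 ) a3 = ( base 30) 43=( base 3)11120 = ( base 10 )123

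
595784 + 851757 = 1447541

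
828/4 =207=207.00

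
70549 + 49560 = 120109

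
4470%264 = 246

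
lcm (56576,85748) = 5487872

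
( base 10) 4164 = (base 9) 5636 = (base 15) 1379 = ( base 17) E6G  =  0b1000001000100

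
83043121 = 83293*997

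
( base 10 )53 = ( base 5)203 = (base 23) 27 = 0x35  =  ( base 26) 21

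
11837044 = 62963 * 188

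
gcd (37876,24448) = 4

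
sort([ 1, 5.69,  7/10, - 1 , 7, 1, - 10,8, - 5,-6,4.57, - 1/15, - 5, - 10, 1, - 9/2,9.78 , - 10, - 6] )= [-10 , - 10, - 10,  -  6,-6,-5 ,  -  5, - 9/2, - 1, - 1/15,7/10, 1,1, 1,4.57,5.69,  7,8, 9.78]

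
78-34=44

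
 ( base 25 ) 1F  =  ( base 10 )40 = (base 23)1h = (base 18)24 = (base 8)50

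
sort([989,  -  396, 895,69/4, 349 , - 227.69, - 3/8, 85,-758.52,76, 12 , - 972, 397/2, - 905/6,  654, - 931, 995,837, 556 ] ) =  [ - 972, - 931, - 758.52,-396,-227.69 , - 905/6, - 3/8, 12,69/4,  76,85,397/2, 349,  556,654, 837, 895, 989, 995]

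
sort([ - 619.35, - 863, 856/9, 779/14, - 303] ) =[ -863, - 619.35, - 303 , 779/14,856/9 ] 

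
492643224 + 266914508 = 759557732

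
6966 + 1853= 8819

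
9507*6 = 57042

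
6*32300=193800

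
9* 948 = 8532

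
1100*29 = 31900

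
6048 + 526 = 6574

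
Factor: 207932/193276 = 227/211  =  211^( - 1 ) * 227^1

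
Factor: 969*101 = 3^1 *17^1 * 19^1*101^1 = 97869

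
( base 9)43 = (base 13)30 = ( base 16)27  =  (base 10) 39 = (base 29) 1A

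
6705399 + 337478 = 7042877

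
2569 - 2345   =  224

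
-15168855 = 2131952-17300807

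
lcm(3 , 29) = 87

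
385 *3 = 1155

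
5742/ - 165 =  - 174/5=-34.80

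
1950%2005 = 1950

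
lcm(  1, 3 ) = 3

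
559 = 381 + 178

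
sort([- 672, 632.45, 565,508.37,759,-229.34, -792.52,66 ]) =[ - 792.52, - 672,- 229.34, 66,508.37, 565,632.45 , 759 ]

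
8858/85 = 8858/85 = 104.21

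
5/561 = 5/561 = 0.01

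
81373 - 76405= 4968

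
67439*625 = 42149375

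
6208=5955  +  253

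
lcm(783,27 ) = 783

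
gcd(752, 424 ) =8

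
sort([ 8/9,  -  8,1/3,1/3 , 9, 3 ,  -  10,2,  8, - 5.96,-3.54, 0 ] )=[-10, - 8,  -  5.96,-3.54, 0, 1/3, 1/3,  8/9,  2, 3,8, 9]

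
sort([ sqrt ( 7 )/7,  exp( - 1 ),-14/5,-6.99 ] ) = [ - 6.99, - 14/5, exp(- 1 ),sqrt(7 ) /7]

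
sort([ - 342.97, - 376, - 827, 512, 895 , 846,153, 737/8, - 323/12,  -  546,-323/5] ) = [ - 827,-546, - 376, -342.97 , - 323/5, - 323/12 , 737/8,153,512,  846,  895 ] 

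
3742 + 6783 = 10525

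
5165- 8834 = - 3669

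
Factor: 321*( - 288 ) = -2^5*3^3*107^1 = - 92448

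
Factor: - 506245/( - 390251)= 5^1*103^1 * 397^ ( - 1) = 515/397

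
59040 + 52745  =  111785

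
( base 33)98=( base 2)100110001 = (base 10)305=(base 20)f5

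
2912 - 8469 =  - 5557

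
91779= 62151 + 29628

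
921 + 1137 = 2058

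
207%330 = 207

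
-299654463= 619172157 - 918826620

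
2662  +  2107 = 4769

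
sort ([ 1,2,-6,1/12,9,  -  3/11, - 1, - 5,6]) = [ - 6, - 5, - 1, - 3/11, 1/12,1,2, 6,9] 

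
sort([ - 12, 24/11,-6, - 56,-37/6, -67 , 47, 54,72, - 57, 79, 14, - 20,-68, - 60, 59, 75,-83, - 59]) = [ - 83,- 68,-67, - 60 , - 59,-57, -56, - 20,- 12, - 37/6,-6,24/11,14,47, 54, 59, 72,75,  79]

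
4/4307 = 4/4307  =  0.00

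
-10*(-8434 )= 84340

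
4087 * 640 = 2615680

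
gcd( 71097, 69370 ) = 1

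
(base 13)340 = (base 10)559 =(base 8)1057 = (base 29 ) J8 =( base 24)n7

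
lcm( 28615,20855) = 1230445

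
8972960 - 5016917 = 3956043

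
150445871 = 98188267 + 52257604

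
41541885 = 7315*5679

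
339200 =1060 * 320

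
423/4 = 105 + 3/4=105.75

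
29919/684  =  43+169/228=43.74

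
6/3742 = 3/1871 = 0.00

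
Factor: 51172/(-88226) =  - 2^1*11^1*31^(  -  1 ) *1163^1*1423^( - 1) = -  25586/44113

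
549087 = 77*7131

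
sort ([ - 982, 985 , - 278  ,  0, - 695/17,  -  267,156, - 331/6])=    [ - 982, - 278,-267, - 331/6,  -  695/17 , 0,156,985] 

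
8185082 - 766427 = 7418655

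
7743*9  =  69687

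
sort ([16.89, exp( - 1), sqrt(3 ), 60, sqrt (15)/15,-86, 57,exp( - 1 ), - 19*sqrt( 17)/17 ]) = [ - 86,  -  19*sqrt(17 ) /17, sqrt ( 15) /15, exp( - 1), exp( - 1), sqrt( 3),16.89,  57 , 60]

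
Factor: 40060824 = 2^3*3^1*1669201^1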